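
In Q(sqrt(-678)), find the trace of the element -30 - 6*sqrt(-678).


Tr(a + b*sqrt(d)) = (a + b*sqrt(d)) + (a - b*sqrt(d)) = 2a
= 2 * (-30)
= -60

-60


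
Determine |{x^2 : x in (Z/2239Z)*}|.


For prime p, the number of non-zero quadratic residues is (p-1)/2.
= (2239-1)/2
= 1119

1119


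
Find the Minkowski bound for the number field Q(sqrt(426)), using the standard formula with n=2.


d = 426, d mod 4 = 2, so disc(K) = 4d = 1704; |disc(K)| = 1704
Real quadratic field, so n = 2, s = r2 = 0, r1 = 2
M = (n!/n^n) * (4/pi)^s * sqrt(|disc(K)|) = (2!/2^2) * (4/pi)^0 * sqrt(1704)
= 0.5 * 1.000000 * 41.279535
= 20.6398

20.6398


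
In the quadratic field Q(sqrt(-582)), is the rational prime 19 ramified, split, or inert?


K = Q(sqrt(-582)). Since d mod 4 = 2, disc(K) = -2328.
Check p | disc: -2328 mod 19 = 9.
p does not divide disc. Compute Legendre symbol (d/p):
7^((19-1)/2) mod 19 = 1
(d/p) = 1, so p splits: (p) = P*P' with e=1, f=1, g=2.
Therefore p is split.

split


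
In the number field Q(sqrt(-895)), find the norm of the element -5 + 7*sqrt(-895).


N(a + b*sqrt(d)) = a^2 - d*b^2
= (-5)^2 - (-895)*(7)^2
= 25 + 43855
= 43880

43880


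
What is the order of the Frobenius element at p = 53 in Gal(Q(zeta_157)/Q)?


The Frobenius at p in Gal(Q(zeta_n)/Q) = (Z/nZ)* is the class of p, so its order is ord_157(53), the smallest k >= 1 with 53^k = 1 mod 157.
n = 157 = 157, phi(157) = 156; the order divides phi(n).
Divisors of 156: 1, 2, 3, 4, 6, 12, 13, 26, 39, 52, 78, 156
Repeated squaring mod 157: 53^1 = 53, 53^2 = 140, 53^4 = 132, 53^8 = 154, 53^16 = 9, 53^32 = 81, 53^64 = 124, 53^128 = 147
Test divisors in increasing order:
  k=1: 53^1 = 53 mod 157
  k=2: 53^2 = 140 mod 157
  k=3: 53^3 = 140 * 53 = 41 mod 157
  k=4: 53^4 = 132 mod 157
  k=6: 53^6 = 132 * 140 = 111 mod 157
  k=12: 53^12 = 154 * 132 = 75 mod 157
  k=13: 53^13 = 154 * 132 * 53 = 50 mod 157
  k=26: 53^26 = 9 * 154 * 140 = 145 mod 157
  k=39: 53^39 = 81 * 132 * 140 * 53 = 28 mod 157
  k=52: 53^52 = 81 * 9 * 132 = 144 mod 157
  k=78: 53^78 = 124 * 154 * 132 * 140 = 156 mod 157
  k=156: 53^156 = 147 * 9 * 154 * 132 = 1 mod 157  <- first divisor giving 1
Order = 156

156


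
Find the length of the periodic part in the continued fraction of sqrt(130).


Run the CF algorithm for sqrt(130).
a_0 = floor(sqrt(130)) = 11; set m_0=0, q_0=1.
Recurrence: m' = q*a - m,  q' = (d - m'^2)/q,  a' = floor((a_0 + m')/q').
  step 1: m=11, q=9, a=2
  step 2: m=7, q=9, a=2
  step 3: m=11, q=1, a=22
a_3 = 2*a_0 = 22, so the period closes here.
sqrt(130) = [11; 2, 2, 22]
Period length = 3

3


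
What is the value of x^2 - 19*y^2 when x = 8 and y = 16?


x^2 - d*y^2
= 8^2 - 19*16^2
= 64 - 4864
= -4800

-4800


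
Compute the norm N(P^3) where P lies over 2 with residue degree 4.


N(P^a) = p^(a*f)
= 2^(3*4)
= 2^12
= 4096

4096


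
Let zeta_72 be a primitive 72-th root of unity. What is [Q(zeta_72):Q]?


The degree equals Euler's totient phi(72).
72 = 2^3 * 3^2
phi(72) = 24

24


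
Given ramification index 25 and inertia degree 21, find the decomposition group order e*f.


|D_P| = e * f
= 25 * 21
= 525

525


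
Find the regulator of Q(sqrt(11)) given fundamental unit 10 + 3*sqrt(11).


epsilon = 10 + 3*sqrt(11)
= 19.9499
R = ln(19.9499)
= 2.9932

2.9932


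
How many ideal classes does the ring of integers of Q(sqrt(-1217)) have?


K = Q(sqrt(-1217)). d mod 4 = 3, so D = disc(K) = 4d = -4868
h(K) equals the number of primitive reduced positive-definite forms (a, b, c) = a*x^2 + b*x*y + c*y^2 with b^2 - 4ac = D,
where reduced means |b| <= a <= c, with b >= 0 whenever |b| = a or a = c, and primitive means gcd(a, b, c) = 1.
Reduced forces 3a^2 <= |D| = 4868, so 1 <= a <= 40; b must have the parity of D, and c = (b^2 - D)/(4a) must be an integer >= a.
Enumerate a = 1..40, b in [-a, a]:
  a=1: (1, 0, 1217)  [1]
  a=2: (2, 2, 609)  [1]
  a=3: (3, -2, 406), (3, 2, 406)  [2]
  a=4..5: none
  a=6: (6, -2, 203), (6, 2, 203)  [2]
  a=7: (7, -2, 174), (7, 2, 174)  [2]
  a=8: none
  a=9: (9, -8, 137), (9, 8, 137)  [2]
  a=10: none
  a=11: (11, -4, 111), (11, 4, 111)  [2]
  a=12..13: none
  a=14: (14, -2, 87), (14, 2, 87)  [2]
  a=15..17: none
  a=18: (18, -10, 69), (18, 10, 69)  [2]
  a=19..20: none
  a=21: (21, -16, 61), (21, -2, 58), (21, 2, 58), (21, 16, 61)  [4]
  a=22: (22, -18, 59), (22, 18, 59)  [2]
  a=23: (23, -10, 54), (23, 10, 54)  [2]
  a=24..26: none
  a=27: (27, -10, 46), (27, 10, 46)  [2]
  a=28: none
  a=29: (29, -2, 42), (29, 2, 42)  [2]
  a=30..32: none
  a=33: (33, -26, 42), (33, -4, 37), (33, 4, 37), (33, 26, 42)  [4]
  a=34..40: none
Total reduced forms: 1 + 1 + 2 + 2 + 2 + 2 + 2 + 2 + 2 + 4 + 2 + 2 + 2 + 2 + 4 = 32
h = 32

32


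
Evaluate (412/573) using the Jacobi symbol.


Compute (412/573) via quadratic reciprocity:
  pull out 2: (2/573) = -1  (since 573 mod 8 = 5)
  pull out 2: (2/573) = -1  (since 573 mod 8 = 5)
  reciprocity: (103/573) -> +(573/103)
  reduce: (58/103)
  pull out 2: (2/103) = +1  (since 103 mod 8 = 7)
  reciprocity: (29/103) -> +(103/29)
  reduce: (16/29)
  pull out 2: (2/29) = -1  (since 29 mod 8 = 5)
  pull out 2: (2/29) = -1  (since 29 mod 8 = 5)
  pull out 2: (2/29) = -1  (since 29 mod 8 = 5)
  pull out 2: (2/29) = -1  (since 29 mod 8 = 5)
  (1/29) = 1
Product of signs = 1

1


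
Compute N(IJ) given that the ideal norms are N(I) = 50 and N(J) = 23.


N(IJ) = N(I) * N(J)
= 50 * 23
= 1150

1150


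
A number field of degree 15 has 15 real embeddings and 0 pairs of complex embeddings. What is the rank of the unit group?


By Dirichlet's unit theorem:
rank = r1 + r2 - 1
= 15 + 0 - 1
= 14

14


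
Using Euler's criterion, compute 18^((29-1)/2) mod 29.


p = 29 is prime and the exponent is (p-1)/2 = 14, so by Euler's criterion 18^14 = (18/29) = +1 or -1 mod 29.
Compute by square-and-multiply:
  14 = 8 + 4 + 2 (binary 1110)
  Repeated squaring mod 29: 18^1 = 18, 18^2 = 5, 18^4 = 25, 18^8 = 16
  18^14 = 18^8 * 18^4 * 18^2 = 16 * 25 * 5 mod 29
    16 * 25 = 400 = 23 mod 29
    23 * 5 = 115 = 28 mod 29
  18^14 = 28 mod 29
Result 28 = p - 1 = -1 mod 29: 18 is a quadratic non-residue mod 29. As a residue in [0, p-1] the value is 28.
18^14 mod 29 = 28

28


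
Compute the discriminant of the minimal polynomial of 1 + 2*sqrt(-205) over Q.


The element 1 + 2*sqrt(-205) has minimal polynomial:
x^2 - 2*x + 821
Discriminant = (-2)^2 - 4*(821)
= 4 - 3284
= -3280

-3280


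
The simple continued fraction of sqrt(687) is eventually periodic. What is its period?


Run the CF algorithm for sqrt(687).
a_0 = floor(sqrt(687)) = 26; set m_0=0, q_0=1.
Recurrence: m' = q*a - m,  q' = (d - m'^2)/q,  a' = floor((a_0 + m')/q').
  step 1: m=26, q=11, a=4
  step 2: m=18, q=33, a=1
  step 3: m=15, q=14, a=2
  step 4: m=13, q=37, a=1
  step 5: m=24, q=3, a=16
  step 6: m=24, q=37, a=1
  step 7: m=13, q=14, a=2
  step 8: m=15, q=33, a=1
  step 9: m=18, q=11, a=4
  step 10: m=26, q=1, a=52
a_10 = 2*a_0 = 52, so the period closes here.
sqrt(687) = [26; 4, 1, 2, 1, 16, 1, 2, 1, 4, 52]
Period length = 10

10


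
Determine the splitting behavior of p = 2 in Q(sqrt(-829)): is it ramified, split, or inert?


K = Q(sqrt(-829)). Since d mod 4 = 3, disc(K) = -3316.
Check p | disc: -3316 mod 2 = 0.
p divides disc, so p ramifies: (p) = P^2 with e=2, f=1, g=1.
Therefore p is ramified.

ramified


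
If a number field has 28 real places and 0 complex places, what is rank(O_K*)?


By Dirichlet's unit theorem:
rank = r1 + r2 - 1
= 28 + 0 - 1
= 27

27


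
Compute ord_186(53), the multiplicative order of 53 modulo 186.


We want ord_186(53), the smallest k >= 1 with 53^k = 1 mod 186.
n = 186 = 2 * 3 * 31, phi(186) = 60; the order divides phi(n).
Divisors of 60: 1, 2, 3, 4, 5, 6, 10, 12, 15, 20, 30, 60
Repeated squaring mod 186: 53^1 = 53, 53^2 = 19, 53^4 = 175, 53^8 = 121, 53^16 = 133, 53^32 = 19
Test divisors in increasing order:
  k=1: 53^1 = 53 mod 186
  k=2: 53^2 = 19 mod 186
  k=3: 53^3 = 19 * 53 = 77 mod 186
  k=4: 53^4 = 175 mod 186
  k=5: 53^5 = 175 * 53 = 161 mod 186
  k=6: 53^6 = 175 * 19 = 163 mod 186
  k=10: 53^10 = 121 * 19 = 67 mod 186
  k=12: 53^12 = 121 * 175 = 157 mod 186
  k=15: 53^15 = 121 * 175 * 19 * 53 = 185 mod 186
  k=20: 53^20 = 133 * 175 = 25 mod 186
  k=30: 53^30 = 133 * 121 * 175 * 19 = 1 mod 186  <- first divisor giving 1
Order = 30

30


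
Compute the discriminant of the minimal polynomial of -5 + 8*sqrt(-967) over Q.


The element -5 + 8*sqrt(-967) has minimal polynomial:
x^2 + 10*x + 61913
Discriminant = (10)^2 - 4*(61913)
= 100 - 247652
= -247552

-247552


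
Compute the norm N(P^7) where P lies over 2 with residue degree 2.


N(P^a) = p^(a*f)
= 2^(7*2)
= 2^14
= 16384

16384


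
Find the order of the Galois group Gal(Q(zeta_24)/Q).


|Gal(Q(zeta_24)/Q)| = phi(24)
= 8

8


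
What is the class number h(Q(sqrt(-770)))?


K = Q(sqrt(-770)). d mod 4 = 2, so D = disc(K) = 4d = -3080
h(K) equals the number of primitive reduced positive-definite forms (a, b, c) = a*x^2 + b*x*y + c*y^2 with b^2 - 4ac = D,
where reduced means |b| <= a <= c, with b >= 0 whenever |b| = a or a = c, and primitive means gcd(a, b, c) = 1.
Reduced forces 3a^2 <= |D| = 3080, so 1 <= a <= 32; b must have the parity of D, and c = (b^2 - D)/(4a) must be an integer >= a.
Enumerate a = 1..32, b in [-a, a]:
  a=1: (1, 0, 770)  [1]
  a=2: (2, 0, 385)  [1]
  a=3: (3, -2, 257), (3, 2, 257)  [2]
  a=4: none
  a=5: (5, 0, 154)  [1]
  a=6: (6, -4, 129), (6, 4, 129)  [2]
  a=7: (7, 0, 110)  [1]
  a=8: none
  a=9: (9, -4, 86), (9, 4, 86)  [2]
  a=10: (10, 0, 77)  [1]
  a=11: (11, 0, 70)  [1]
  a=12: none
  a=13: (13, -12, 62), (13, 12, 62)  [2]
  a=14: (14, 0, 55)  [1]
  a=15: (15, -10, 53), (15, 10, 53)  [2]
  a=16..17: none
  a=18: (18, -4, 43), (18, 4, 43)  [2]
  a=19: (19, -6, 41), (19, 6, 41)  [2]
  a=20: none
  a=21: (21, -14, 39), (21, 14, 39)  [2]
  a=22: (22, 0, 35)  [1]
  a=23: (23, -18, 37), (23, 18, 37)  [2]
  a=24..25: none
  a=26: (26, -12, 31), (26, 12, 31)  [2]
  a=27: (27, -22, 33), (27, 22, 33)  [2]
  a=28: none
  a=29: (29, -20, 30), (29, 20, 30)  [2]
  a=30..32: none
Total reduced forms: 1 + 1 + 2 + 1 + 2 + 1 + 2 + 1 + 1 + 2 + 1 + 2 + 2 + 2 + 2 + 1 + 2 + 2 + 2 + 2 = 32
h = 32

32


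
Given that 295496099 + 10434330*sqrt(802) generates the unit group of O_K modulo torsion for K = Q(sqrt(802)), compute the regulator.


epsilon = 295496099 + 10434330*sqrt(802)
= 5.9099e+08
R = ln(5.9099e+08)
= 20.1973

20.1973


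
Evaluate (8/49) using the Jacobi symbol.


Compute (8/49) via quadratic reciprocity:
  pull out 2: (2/49) = +1  (since 49 mod 8 = 1)
  pull out 2: (2/49) = +1  (since 49 mod 8 = 1)
  pull out 2: (2/49) = +1  (since 49 mod 8 = 1)
  (1/49) = 1
Product of signs = 1

1


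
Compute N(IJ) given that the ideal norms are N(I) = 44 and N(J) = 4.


N(IJ) = N(I) * N(J)
= 44 * 4
= 176

176


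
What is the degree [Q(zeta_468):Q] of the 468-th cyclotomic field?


The degree equals Euler's totient phi(468).
468 = 2^2 * 3^2 * 13
phi(468) = 144

144


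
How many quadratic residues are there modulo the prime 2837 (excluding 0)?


For prime p, the number of non-zero quadratic residues is (p-1)/2.
= (2837-1)/2
= 1418

1418


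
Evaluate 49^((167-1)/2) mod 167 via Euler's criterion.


p = 167 is prime and the exponent is (p-1)/2 = 83, so by Euler's criterion 49^83 = (49/167) = +1 or -1 mod 167.
Compute by square-and-multiply:
  83 = 64 + 16 + 2 + 1 (binary 1010011)
  Repeated squaring mod 167: 49^1 = 49, 49^2 = 63, 49^4 = 128, 49^8 = 18, 49^16 = 157, 49^32 = 100, 49^64 = 147
  49^83 = 49^64 * 49^16 * 49^2 * 49^1 = 147 * 157 * 63 * 49 mod 167
    147 * 157 = 23079 = 33 mod 167
    33 * 63 = 2079 = 75 mod 167
    75 * 49 = 3675 = 1 mod 167
  49^83 = 1 mod 167
Result 1: 49 is a quadratic residue mod 167.
49^83 mod 167 = 1

1


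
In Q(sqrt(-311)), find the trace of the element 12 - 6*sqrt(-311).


Tr(a + b*sqrt(d)) = (a + b*sqrt(d)) + (a - b*sqrt(d)) = 2a
= 2 * (12)
= 24

24


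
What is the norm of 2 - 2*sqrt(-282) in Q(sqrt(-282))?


N(a + b*sqrt(d)) = a^2 - d*b^2
= (2)^2 - (-282)*(-2)^2
= 4 + 1128
= 1132

1132


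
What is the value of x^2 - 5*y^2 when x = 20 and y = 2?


x^2 - d*y^2
= 20^2 - 5*2^2
= 400 - 20
= 380

380


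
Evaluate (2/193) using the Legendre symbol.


p = 193 is prime, so compute (2/193) with the reciprocity algorithm (Jacobi-symbol steps: pull out 2s via (2/n), flip via reciprocity, reduce):
  pull out 2: (2/193) = +1  (since 193 mod 8 = 1)
  (1/193) = 1
Product of signs = 1
(2/193) = 1

1


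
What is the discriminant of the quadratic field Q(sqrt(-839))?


For K = Q(sqrt(d)) with d squarefree: disc(K) = d if d = 1 mod 4, and disc(K) = 4d if d = 2 or 3 mod 4.
Here d = -839, and d mod 4 = 1.
d = 1 mod 4 (O_K = Z[(1+sqrt(d))/2]), so disc(K) = d = -839

-839


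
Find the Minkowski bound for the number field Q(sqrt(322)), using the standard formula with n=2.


d = 322, d mod 4 = 2, so disc(K) = 4d = 1288; |disc(K)| = 1288
Real quadratic field, so n = 2, s = r2 = 0, r1 = 2
M = (n!/n^n) * (4/pi)^s * sqrt(|disc(K)|) = (2!/2^2) * (4/pi)^0 * sqrt(1288)
= 0.5 * 1.000000 * 35.888717
= 17.9444

17.9444


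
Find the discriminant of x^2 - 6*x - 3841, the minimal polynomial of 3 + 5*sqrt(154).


The element 3 + 5*sqrt(154) has minimal polynomial:
x^2 - 6*x - 3841
Discriminant = (-6)^2 - 4*(-3841)
= 36 + 15364
= 15400

15400


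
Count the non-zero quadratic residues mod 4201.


For prime p, the number of non-zero quadratic residues is (p-1)/2.
= (4201-1)/2
= 2100

2100


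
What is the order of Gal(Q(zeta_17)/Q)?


|Gal(Q(zeta_17)/Q)| = phi(17)
= 16

16


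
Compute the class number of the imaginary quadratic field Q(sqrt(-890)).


K = Q(sqrt(-890)). d mod 4 = 2, so D = disc(K) = 4d = -3560
h(K) equals the number of primitive reduced positive-definite forms (a, b, c) = a*x^2 + b*x*y + c*y^2 with b^2 - 4ac = D,
where reduced means |b| <= a <= c, with b >= 0 whenever |b| = a or a = c, and primitive means gcd(a, b, c) = 1.
Reduced forces 3a^2 <= |D| = 3560, so 1 <= a <= 34; b must have the parity of D, and c = (b^2 - D)/(4a) must be an integer >= a.
Enumerate a = 1..34, b in [-a, a]:
  a=1: (1, 0, 890)  [1]
  a=2: (2, 0, 445)  [1]
  a=3: (3, -2, 297), (3, 2, 297)  [2]
  a=4: none
  a=5: (5, 0, 178)  [1]
  a=6: (6, -4, 149), (6, 4, 149)  [2]
  a=7..8: none
  a=9: (9, -2, 99), (9, 2, 99)  [2]
  a=10: (10, 0, 89)  [1]
  a=11: (11, -2, 81), (11, 2, 81)  [2]
  a=12..14: none
  a=15: (15, -10, 61), (15, 10, 61)  [2]
  a=16..17: none
  a=18: (18, -16, 53), (18, 16, 53)  [2]
  a=19..21: none
  a=22: (22, -20, 45), (22, 20, 45)  [2]
  a=23..26: none
  a=27: (27, -2, 33), (27, 2, 33)  [2]
  a=28: none
  a=29: (29, -6, 31), (29, 6, 31)  [2]
  a=30: (30, -20, 33), (30, 20, 33)  [2]
  a=31..34: none
Total reduced forms: 1 + 1 + 2 + 1 + 2 + 2 + 1 + 2 + 2 + 2 + 2 + 2 + 2 + 2 = 24
h = 24

24


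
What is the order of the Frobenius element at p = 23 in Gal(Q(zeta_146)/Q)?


The Frobenius at p in Gal(Q(zeta_n)/Q) = (Z/nZ)* is the class of p, so its order is ord_146(23), the smallest k >= 1 with 23^k = 1 mod 146.
n = 146 = 2 * 73, phi(146) = 72; the order divides phi(n).
Divisors of 72: 1, 2, 3, 4, 6, 8, 9, 12, 18, 24, 36, 72
Repeated squaring mod 146: 23^1 = 23, 23^2 = 91, 23^4 = 105, 23^8 = 75, 23^16 = 77, 23^32 = 89, 23^64 = 37
Test divisors in increasing order:
  k=1: 23^1 = 23 mod 146
  k=2: 23^2 = 91 mod 146
  k=3: 23^3 = 91 * 23 = 49 mod 146
  k=4: 23^4 = 105 mod 146
  k=6: 23^6 = 105 * 91 = 65 mod 146
  k=8: 23^8 = 75 mod 146
  k=9: 23^9 = 75 * 23 = 119 mod 146
  k=12: 23^12 = 75 * 105 = 137 mod 146
  k=18: 23^18 = 77 * 91 = 145 mod 146
  k=24: 23^24 = 77 * 75 = 81 mod 146
  k=36: 23^36 = 89 * 105 = 1 mod 146  <- first divisor giving 1
Order = 36

36


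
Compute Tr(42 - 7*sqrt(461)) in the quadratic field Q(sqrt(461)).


Tr(a + b*sqrt(d)) = (a + b*sqrt(d)) + (a - b*sqrt(d)) = 2a
= 2 * (42)
= 84

84


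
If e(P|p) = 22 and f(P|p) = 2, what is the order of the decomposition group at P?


|D_P| = e * f
= 22 * 2
= 44

44


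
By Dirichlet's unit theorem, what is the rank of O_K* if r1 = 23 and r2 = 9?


By Dirichlet's unit theorem:
rank = r1 + r2 - 1
= 23 + 9 - 1
= 31

31


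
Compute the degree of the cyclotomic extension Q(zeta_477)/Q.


The degree equals Euler's totient phi(477).
477 = 3^2 * 53
phi(477) = 312

312


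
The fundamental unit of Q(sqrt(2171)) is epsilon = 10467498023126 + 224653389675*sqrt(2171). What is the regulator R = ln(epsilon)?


epsilon = 10467498023126 + 224653389675*sqrt(2171)
= 2.0935e+13
R = ln(2.0935e+13)
= 30.6724

30.6724


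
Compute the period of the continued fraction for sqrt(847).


Run the CF algorithm for sqrt(847).
a_0 = floor(sqrt(847)) = 29; set m_0=0, q_0=1.
Recurrence: m' = q*a - m,  q' = (d - m'^2)/q,  a' = floor((a_0 + m')/q').
  step 1: m=29, q=6, a=9
  step 2: m=25, q=37, a=1
  step 3: m=12, q=19, a=2
  step 4: m=26, q=9, a=6
  step 5: m=28, q=7, a=8
  step 6: m=28, q=9, a=6
  step 7: m=26, q=19, a=2
  step 8: m=12, q=37, a=1
  step 9: m=25, q=6, a=9
  step 10: m=29, q=1, a=58
a_10 = 2*a_0 = 58, so the period closes here.
sqrt(847) = [29; 9, 1, 2, 6, 8, 6, 2, 1, 9, 58]
Period length = 10

10


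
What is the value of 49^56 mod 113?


p = 113 is prime and the exponent is (p-1)/2 = 56, so by Euler's criterion 49^56 = (49/113) = +1 or -1 mod 113.
Compute by square-and-multiply:
  56 = 32 + 16 + 8 (binary 111000)
  Repeated squaring mod 113: 49^1 = 49, 49^2 = 28, 49^4 = 106, 49^8 = 49, 49^16 = 28, 49^32 = 106
  49^56 = 49^32 * 49^16 * 49^8 = 106 * 28 * 49 mod 113
    106 * 28 = 2968 = 30 mod 113
    30 * 49 = 1470 = 1 mod 113
  49^56 = 1 mod 113
Result 1: 49 is a quadratic residue mod 113.
49^56 mod 113 = 1

1


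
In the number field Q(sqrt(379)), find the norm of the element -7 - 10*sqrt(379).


N(a + b*sqrt(d)) = a^2 - d*b^2
= (-7)^2 - (379)*(-10)^2
= 49 - 37900
= -37851

-37851


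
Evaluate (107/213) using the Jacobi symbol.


Compute (107/213) via quadratic reciprocity:
  reciprocity: (107/213) -> +(213/107)
  reduce: (106/107)
  pull out 2: (2/107) = -1  (since 107 mod 8 = 3)
  reciprocity: (53/107) -> +(107/53)
  reduce: (1/53)
  (1/53) = 1
Product of signs = -1

-1


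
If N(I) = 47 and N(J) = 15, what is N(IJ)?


N(IJ) = N(I) * N(J)
= 47 * 15
= 705

705


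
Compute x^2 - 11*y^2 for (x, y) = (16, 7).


x^2 - d*y^2
= 16^2 - 11*7^2
= 256 - 539
= -283

-283


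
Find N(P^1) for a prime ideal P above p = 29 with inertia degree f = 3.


N(P^a) = p^(a*f)
= 29^(1*3)
= 29^3
= 24389

24389


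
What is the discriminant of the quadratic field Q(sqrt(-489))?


For K = Q(sqrt(d)) with d squarefree: disc(K) = d if d = 1 mod 4, and disc(K) = 4d if d = 2 or 3 mod 4.
Here d = -489, and d mod 4 = 3.
d = 3 mod 4, not 1 (O_K = Z[sqrt(d)]), so disc(K) = 4d = 4 * (-489) = -1956

-1956


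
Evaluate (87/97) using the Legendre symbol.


p = 97 is prime, so compute (87/97) with the reciprocity algorithm (Jacobi-symbol steps: pull out 2s via (2/n), flip via reciprocity, reduce):
  reciprocity: (87/97) -> +(97/87)
  reduce: (10/87)
  pull out 2: (2/87) = +1  (since 87 mod 8 = 7)
  reciprocity: (5/87) -> +(87/5)
  reduce: (2/5)
  pull out 2: (2/5) = -1  (since 5 mod 8 = 5)
  (1/5) = 1
Product of signs = -1
(87/97) = -1

-1


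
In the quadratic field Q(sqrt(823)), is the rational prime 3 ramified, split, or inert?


K = Q(sqrt(823)). Since d mod 4 = 3, disc(K) = 3292.
Check p | disc: 3292 mod 3 = 1.
p does not divide disc. Compute Legendre symbol (d/p):
1^((3-1)/2) mod 3 = 1
(d/p) = 1, so p splits: (p) = P*P' with e=1, f=1, g=2.
Therefore p is split.

split


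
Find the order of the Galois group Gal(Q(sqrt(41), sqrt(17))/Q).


The 2 square roots of distinct primes are multiplicatively independent over Q,
so [K:Q] = 2^2 and Gal(K/Q) is isomorphic to (Z/2Z)^2.
|Gal| = 2^2 = 4

4


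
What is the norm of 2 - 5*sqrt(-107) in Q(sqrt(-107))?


N(a + b*sqrt(d)) = a^2 - d*b^2
= (2)^2 - (-107)*(-5)^2
= 4 + 2675
= 2679

2679


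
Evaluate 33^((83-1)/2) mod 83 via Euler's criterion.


p = 83 is prime and the exponent is (p-1)/2 = 41, so by Euler's criterion 33^41 = (33/83) = +1 or -1 mod 83.
Compute by square-and-multiply:
  41 = 32 + 8 + 1 (binary 101001)
  Repeated squaring mod 83: 33^1 = 33, 33^2 = 10, 33^4 = 17, 33^8 = 40, 33^16 = 23, 33^32 = 31
  33^41 = 33^32 * 33^8 * 33^1 = 31 * 40 * 33 mod 83
    31 * 40 = 1240 = 78 mod 83
    78 * 33 = 2574 = 1 mod 83
  33^41 = 1 mod 83
Result 1: 33 is a quadratic residue mod 83.
33^41 mod 83 = 1

1


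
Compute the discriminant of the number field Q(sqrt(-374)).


For K = Q(sqrt(d)) with d squarefree: disc(K) = d if d = 1 mod 4, and disc(K) = 4d if d = 2 or 3 mod 4.
Here d = -374, and d mod 4 = 2.
d = 2 mod 4, not 1 (O_K = Z[sqrt(d)]), so disc(K) = 4d = 4 * (-374) = -1496

-1496


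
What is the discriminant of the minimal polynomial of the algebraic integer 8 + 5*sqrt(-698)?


The element 8 + 5*sqrt(-698) has minimal polynomial:
x^2 - 16*x + 17514
Discriminant = (-16)^2 - 4*(17514)
= 256 - 70056
= -69800

-69800


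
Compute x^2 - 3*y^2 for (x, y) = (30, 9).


x^2 - d*y^2
= 30^2 - 3*9^2
= 900 - 243
= 657

657


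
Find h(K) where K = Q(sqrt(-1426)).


K = Q(sqrt(-1426)). d mod 4 = 2, so D = disc(K) = 4d = -5704
h(K) equals the number of primitive reduced positive-definite forms (a, b, c) = a*x^2 + b*x*y + c*y^2 with b^2 - 4ac = D,
where reduced means |b| <= a <= c, with b >= 0 whenever |b| = a or a = c, and primitive means gcd(a, b, c) = 1.
Reduced forces 3a^2 <= |D| = 5704, so 1 <= a <= 43; b must have the parity of D, and c = (b^2 - D)/(4a) must be an integer >= a.
Enumerate a = 1..43, b in [-a, a]:
  a=1: (1, 0, 1426)  [1]
  a=2: (2, 0, 713)  [1]
  a=3..4: none
  a=5: (5, -4, 286), (5, 4, 286)  [2]
  a=6: none
  a=7: (7, -6, 205), (7, 6, 205)  [2]
  a=8..9: none
  a=10: (10, -4, 143), (10, 4, 143)  [2]
  a=11: (11, -4, 130), (11, 4, 130)  [2]
  a=12: none
  a=13: (13, -4, 110), (13, 4, 110)  [2]
  a=14: (14, -8, 103), (14, 8, 103)  [2]
  a=15..16: none
  a=17: (17, -12, 86), (17, 12, 86)  [2]
  a=18..21: none
  a=22: (22, -4, 65), (22, 4, 65)  [2]
  a=23: (23, 0, 62)  [1]
  a=24: none
  a=25: (25, -14, 59), (25, 14, 59)  [2]
  a=26: (26, -4, 55), (26, 4, 55)  [2]
  a=27..28: none
  a=29: (29, -26, 55), (29, 26, 55)  [2]
  a=30: none
  a=31: (31, 0, 46)  [1]
  a=32..33: none
  a=34: (34, -12, 43), (34, 12, 43)  [2]
  a=35: (35, -34, 49), (35, -6, 41), (35, 6, 41), (35, 34, 49)  [4]
  a=36..43: none
Total reduced forms: 1 + 1 + 2 + 2 + 2 + 2 + 2 + 2 + 2 + 2 + 1 + 2 + 2 + 2 + 1 + 2 + 4 = 32
h = 32

32


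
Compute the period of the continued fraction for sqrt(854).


Run the CF algorithm for sqrt(854).
a_0 = floor(sqrt(854)) = 29; set m_0=0, q_0=1.
Recurrence: m' = q*a - m,  q' = (d - m'^2)/q,  a' = floor((a_0 + m')/q').
  step 1: m=29, q=13, a=4
  step 2: m=23, q=25, a=2
  step 3: m=27, q=5, a=11
  step 4: m=28, q=14, a=4
  step 5: m=28, q=5, a=11
  step 6: m=27, q=25, a=2
  step 7: m=23, q=13, a=4
  step 8: m=29, q=1, a=58
a_8 = 2*a_0 = 58, so the period closes here.
sqrt(854) = [29; 4, 2, 11, 4, 11, 2, 4, 58]
Period length = 8

8


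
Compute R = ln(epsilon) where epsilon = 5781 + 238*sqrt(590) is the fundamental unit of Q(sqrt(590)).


epsilon = 5781 + 238*sqrt(590)
= 11561.9999
R = ln(11561.9999)
= 9.3555

9.3555


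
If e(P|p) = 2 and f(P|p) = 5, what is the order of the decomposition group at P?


|D_P| = e * f
= 2 * 5
= 10

10


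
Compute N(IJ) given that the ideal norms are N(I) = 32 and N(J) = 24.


N(IJ) = N(I) * N(J)
= 32 * 24
= 768

768


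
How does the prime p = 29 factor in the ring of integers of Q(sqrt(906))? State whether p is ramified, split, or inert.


K = Q(sqrt(906)). Since d mod 4 = 2, disc(K) = 3624.
Check p | disc: 3624 mod 29 = 28.
p does not divide disc. Compute Legendre symbol (d/p):
7^((29-1)/2) mod 29 = 1
(d/p) = 1, so p splits: (p) = P*P' with e=1, f=1, g=2.
Therefore p is split.

split


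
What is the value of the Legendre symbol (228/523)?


p = 523 is prime, so compute (228/523) with the reciprocity algorithm (Jacobi-symbol steps: pull out 2s via (2/n), flip via reciprocity, reduce):
  pull out 2: (2/523) = -1  (since 523 mod 8 = 3)
  pull out 2: (2/523) = -1  (since 523 mod 8 = 3)
  reciprocity: (57/523) -> +(523/57)
  reduce: (10/57)
  pull out 2: (2/57) = +1  (since 57 mod 8 = 1)
  reciprocity: (5/57) -> +(57/5)
  reduce: (2/5)
  pull out 2: (2/5) = -1  (since 5 mod 8 = 5)
  (1/5) = 1
Product of signs = -1
(228/523) = -1

-1


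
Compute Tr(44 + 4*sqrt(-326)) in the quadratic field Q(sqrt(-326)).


Tr(a + b*sqrt(d)) = (a + b*sqrt(d)) + (a - b*sqrt(d)) = 2a
= 2 * (44)
= 88

88


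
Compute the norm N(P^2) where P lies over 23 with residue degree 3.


N(P^a) = p^(a*f)
= 23^(2*3)
= 23^6
= 148035889

148035889


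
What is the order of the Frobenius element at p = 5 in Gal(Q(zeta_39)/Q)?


The Frobenius at p in Gal(Q(zeta_n)/Q) = (Z/nZ)* is the class of p, so its order is ord_39(5), the smallest k >= 1 with 5^k = 1 mod 39.
n = 39 = 3 * 13, phi(39) = 24; the order divides phi(n).
Divisors of 24: 1, 2, 3, 4, 6, 8, 12, 24
Repeated squaring mod 39: 5^1 = 5, 5^2 = 25, 5^4 = 1, 5^8 = 1, 5^16 = 1
Test divisors in increasing order:
  k=1: 5^1 = 5 mod 39
  k=2: 5^2 = 25 mod 39
  k=3: 5^3 = 25 * 5 = 8 mod 39
  k=4: 5^4 = 1 mod 39  <- first divisor giving 1
Order = 4

4


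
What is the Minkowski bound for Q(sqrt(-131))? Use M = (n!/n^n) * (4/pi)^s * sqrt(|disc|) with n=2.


d = -131, d mod 4 = 1, so disc(K) = d = -131; |disc(K)| = 131
Imaginary quadratic field, so n = 2, s = r2 = 1, r1 = 0
M = (n!/n^n) * (4/pi)^s * sqrt(|disc(K)|) = (2!/2^2) * (4/pi)^1 * sqrt(131)
= 0.5 * 1.273240 * 11.445523
= 7.2864

7.2864


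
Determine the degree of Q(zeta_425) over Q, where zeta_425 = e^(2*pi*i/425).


The degree equals Euler's totient phi(425).
425 = 5^2 * 17
phi(425) = 320

320


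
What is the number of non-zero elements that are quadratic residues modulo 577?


For prime p, the number of non-zero quadratic residues is (p-1)/2.
= (577-1)/2
= 288

288


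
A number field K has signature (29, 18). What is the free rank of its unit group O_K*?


By Dirichlet's unit theorem:
rank = r1 + r2 - 1
= 29 + 18 - 1
= 46

46


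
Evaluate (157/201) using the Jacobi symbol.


Compute (157/201) via quadratic reciprocity:
  reciprocity: (157/201) -> +(201/157)
  reduce: (44/157)
  pull out 2: (2/157) = -1  (since 157 mod 8 = 5)
  pull out 2: (2/157) = -1  (since 157 mod 8 = 5)
  reciprocity: (11/157) -> +(157/11)
  reduce: (3/11)
  reciprocity: (3/11) -> -(11/3)
  reduce: (2/3)
  pull out 2: (2/3) = -1  (since 3 mod 8 = 3)
  (1/3) = 1
Product of signs = 1

1


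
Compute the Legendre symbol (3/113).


p = 113 is prime, so compute (3/113) with the reciprocity algorithm (Jacobi-symbol steps: pull out 2s via (2/n), flip via reciprocity, reduce):
  reciprocity: (3/113) -> +(113/3)
  reduce: (2/3)
  pull out 2: (2/3) = -1  (since 3 mod 8 = 3)
  (1/3) = 1
Product of signs = -1
(3/113) = -1

-1


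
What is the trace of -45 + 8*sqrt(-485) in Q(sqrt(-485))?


Tr(a + b*sqrt(d)) = (a + b*sqrt(d)) + (a - b*sqrt(d)) = 2a
= 2 * (-45)
= -90

-90


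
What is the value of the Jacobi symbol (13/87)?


Compute (13/87) via quadratic reciprocity:
  reciprocity: (13/87) -> +(87/13)
  reduce: (9/13)
  reciprocity: (9/13) -> +(13/9)
  reduce: (4/9)
  pull out 2: (2/9) = +1  (since 9 mod 8 = 1)
  pull out 2: (2/9) = +1  (since 9 mod 8 = 1)
  (1/9) = 1
Product of signs = 1

1


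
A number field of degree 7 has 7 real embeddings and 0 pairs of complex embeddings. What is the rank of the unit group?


By Dirichlet's unit theorem:
rank = r1 + r2 - 1
= 7 + 0 - 1
= 6

6


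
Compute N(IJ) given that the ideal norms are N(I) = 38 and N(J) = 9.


N(IJ) = N(I) * N(J)
= 38 * 9
= 342

342


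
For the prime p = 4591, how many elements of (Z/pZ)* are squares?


For prime p, the number of non-zero quadratic residues is (p-1)/2.
= (4591-1)/2
= 2295

2295


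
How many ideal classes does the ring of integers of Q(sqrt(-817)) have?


K = Q(sqrt(-817)). d mod 4 = 3, so D = disc(K) = 4d = -3268
h(K) equals the number of primitive reduced positive-definite forms (a, b, c) = a*x^2 + b*x*y + c*y^2 with b^2 - 4ac = D,
where reduced means |b| <= a <= c, with b >= 0 whenever |b| = a or a = c, and primitive means gcd(a, b, c) = 1.
Reduced forces 3a^2 <= |D| = 3268, so 1 <= a <= 33; b must have the parity of D, and c = (b^2 - D)/(4a) must be an integer >= a.
Enumerate a = 1..33, b in [-a, a]:
  a=1: (1, 0, 817)  [1]
  a=2: (2, 2, 409)  [1]
  a=3..6: none
  a=7: (7, -6, 118), (7, 6, 118)  [2]
  a=8..13: none
  a=14: (14, -6, 59), (14, 6, 59)  [2]
  a=15..16: none
  a=17: (17, -8, 49), (17, 8, 49)  [2]
  a=18: none
  a=19: (19, 0, 43)  [1]
  a=20..28: none
  a=29: (29, -26, 34), (29, 26, 34)  [2]
  a=30: none
  a=31: (31, 24, 31)  [1]
  a=32..33: none
Total reduced forms: 1 + 1 + 2 + 2 + 2 + 1 + 2 + 1 = 12
h = 12

12


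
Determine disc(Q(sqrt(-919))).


For K = Q(sqrt(d)) with d squarefree: disc(K) = d if d = 1 mod 4, and disc(K) = 4d if d = 2 or 3 mod 4.
Here d = -919, and d mod 4 = 1.
d = 1 mod 4 (O_K = Z[(1+sqrt(d))/2]), so disc(K) = d = -919

-919


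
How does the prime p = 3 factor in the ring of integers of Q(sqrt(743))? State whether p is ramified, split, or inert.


K = Q(sqrt(743)). Since d mod 4 = 3, disc(K) = 2972.
Check p | disc: 2972 mod 3 = 2.
p does not divide disc. Compute Legendre symbol (d/p):
2^((3-1)/2) mod 3 = -1
(d/p) = -1, so p is inert: (p) stays prime with e=1, f=2, g=1.
Therefore p is inert.

inert


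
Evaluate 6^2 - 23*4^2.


x^2 - d*y^2
= 6^2 - 23*4^2
= 36 - 368
= -332

-332


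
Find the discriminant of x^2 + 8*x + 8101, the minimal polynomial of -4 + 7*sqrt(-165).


The element -4 + 7*sqrt(-165) has minimal polynomial:
x^2 + 8*x + 8101
Discriminant = (8)^2 - 4*(8101)
= 64 - 32404
= -32340

-32340


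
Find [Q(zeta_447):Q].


The degree equals Euler's totient phi(447).
447 = 3 * 149
phi(447) = 296

296


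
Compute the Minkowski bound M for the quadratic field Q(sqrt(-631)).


d = -631, d mod 4 = 1, so disc(K) = d = -631; |disc(K)| = 631
Imaginary quadratic field, so n = 2, s = r2 = 1, r1 = 0
M = (n!/n^n) * (4/pi)^s * sqrt(|disc(K)|) = (2!/2^2) * (4/pi)^1 * sqrt(631)
= 0.5 * 1.273240 * 25.119713
= 15.9917

15.9917


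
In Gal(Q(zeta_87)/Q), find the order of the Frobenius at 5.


The Frobenius at p in Gal(Q(zeta_n)/Q) = (Z/nZ)* is the class of p, so its order is ord_87(5), the smallest k >= 1 with 5^k = 1 mod 87.
n = 87 = 3 * 29, phi(87) = 56; the order divides phi(n).
Divisors of 56: 1, 2, 4, 7, 8, 14, 28, 56
Repeated squaring mod 87: 5^1 = 5, 5^2 = 25, 5^4 = 16, 5^8 = 82, 5^16 = 25, 5^32 = 16
Test divisors in increasing order:
  k=1: 5^1 = 5 mod 87
  k=2: 5^2 = 25 mod 87
  k=4: 5^4 = 16 mod 87
  k=7: 5^7 = 16 * 25 * 5 = 86 mod 87
  k=8: 5^8 = 82 mod 87
  k=14: 5^14 = 82 * 16 * 25 = 1 mod 87  <- first divisor giving 1
Order = 14

14


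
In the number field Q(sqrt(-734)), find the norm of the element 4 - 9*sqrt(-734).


N(a + b*sqrt(d)) = a^2 - d*b^2
= (4)^2 - (-734)*(-9)^2
= 16 + 59454
= 59470

59470


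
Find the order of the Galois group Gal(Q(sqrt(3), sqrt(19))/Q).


The 2 square roots of distinct primes are multiplicatively independent over Q,
so [K:Q] = 2^2 and Gal(K/Q) is isomorphic to (Z/2Z)^2.
|Gal| = 2^2 = 4

4


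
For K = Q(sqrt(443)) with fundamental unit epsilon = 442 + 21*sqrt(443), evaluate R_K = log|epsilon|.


epsilon = 442 + 21*sqrt(443)
= 883.9989
R = ln(883.9989)
= 6.7845

6.7845


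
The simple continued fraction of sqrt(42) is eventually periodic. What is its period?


Run the CF algorithm for sqrt(42).
a_0 = floor(sqrt(42)) = 6; set m_0=0, q_0=1.
Recurrence: m' = q*a - m,  q' = (d - m'^2)/q,  a' = floor((a_0 + m')/q').
  step 1: m=6, q=6, a=2
  step 2: m=6, q=1, a=12
a_2 = 2*a_0 = 12, so the period closes here.
sqrt(42) = [6; 2, 12]
Period length = 2

2


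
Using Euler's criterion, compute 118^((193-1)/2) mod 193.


p = 193 is prime and the exponent is (p-1)/2 = 96, so by Euler's criterion 118^96 = (118/193) = +1 or -1 mod 193.
Compute by square-and-multiply:
  96 = 64 + 32 (binary 1100000)
  Repeated squaring mod 193: 118^1 = 118, 118^2 = 28, 118^4 = 12, 118^8 = 144, 118^16 = 85, 118^32 = 84, 118^64 = 108
  118^96 = 118^64 * 118^32 = 108 * 84 mod 193
    108 * 84 = 9072 = 1 mod 193
  118^96 = 1 mod 193
Result 1: 118 is a quadratic residue mod 193.
118^96 mod 193 = 1

1


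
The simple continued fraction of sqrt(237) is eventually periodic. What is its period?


Run the CF algorithm for sqrt(237).
a_0 = floor(sqrt(237)) = 15; set m_0=0, q_0=1.
Recurrence: m' = q*a - m,  q' = (d - m'^2)/q,  a' = floor((a_0 + m')/q').
  step 1: m=15, q=12, a=2
  step 2: m=9, q=13, a=1
  step 3: m=4, q=17, a=1
  step 4: m=13, q=4, a=7
  step 5: m=15, q=3, a=10
  step 6: m=15, q=4, a=7
  step 7: m=13, q=17, a=1
  step 8: m=4, q=13, a=1
  step 9: m=9, q=12, a=2
  step 10: m=15, q=1, a=30
a_10 = 2*a_0 = 30, so the period closes here.
sqrt(237) = [15; 2, 1, 1, 7, 10, 7, 1, 1, 2, 30]
Period length = 10

10


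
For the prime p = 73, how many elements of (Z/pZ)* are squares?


For prime p, the number of non-zero quadratic residues is (p-1)/2.
= (73-1)/2
= 36

36


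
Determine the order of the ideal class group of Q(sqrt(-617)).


K = Q(sqrt(-617)). d mod 4 = 3, so D = disc(K) = 4d = -2468
h(K) equals the number of primitive reduced positive-definite forms (a, b, c) = a*x^2 + b*x*y + c*y^2 with b^2 - 4ac = D,
where reduced means |b| <= a <= c, with b >= 0 whenever |b| = a or a = c, and primitive means gcd(a, b, c) = 1.
Reduced forces 3a^2 <= |D| = 2468, so 1 <= a <= 28; b must have the parity of D, and c = (b^2 - D)/(4a) must be an integer >= a.
Enumerate a = 1..28, b in [-a, a]:
  a=1: (1, 0, 617)  [1]
  a=2: (2, 2, 309)  [1]
  a=3: (3, -2, 206), (3, 2, 206)  [2]
  a=4..5: none
  a=6: (6, -2, 103), (6, 2, 103)  [2]
  a=7..8: none
  a=9: (9, -4, 69), (9, 4, 69)  [2]
  a=10..17: none
  a=18: (18, -14, 37), (18, 14, 37)  [2]
  a=19..22: none
  a=23: (23, -4, 27), (23, 4, 27)  [2]
  a=24..28: none
Total reduced forms: 1 + 1 + 2 + 2 + 2 + 2 + 2 = 12
h = 12

12


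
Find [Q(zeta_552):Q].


The degree equals Euler's totient phi(552).
552 = 2^3 * 3 * 23
phi(552) = 176

176


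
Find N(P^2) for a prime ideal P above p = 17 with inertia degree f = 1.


N(P^a) = p^(a*f)
= 17^(2*1)
= 17^2
= 289

289


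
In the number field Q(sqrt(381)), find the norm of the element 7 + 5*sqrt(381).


N(a + b*sqrt(d)) = a^2 - d*b^2
= (7)^2 - (381)*(5)^2
= 49 - 9525
= -9476

-9476


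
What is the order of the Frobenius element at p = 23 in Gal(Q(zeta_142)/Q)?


The Frobenius at p in Gal(Q(zeta_n)/Q) = (Z/nZ)* is the class of p, so its order is ord_142(23), the smallest k >= 1 with 23^k = 1 mod 142.
n = 142 = 2 * 71, phi(142) = 70; the order divides phi(n).
Divisors of 70: 1, 2, 5, 7, 10, 14, 35, 70
Repeated squaring mod 142: 23^1 = 23, 23^2 = 103, 23^4 = 101, 23^8 = 119, 23^16 = 103, 23^32 = 101, 23^64 = 119
Test divisors in increasing order:
  k=1: 23^1 = 23 mod 142
  k=2: 23^2 = 103 mod 142
  k=5: 23^5 = 101 * 23 = 51 mod 142
  k=7: 23^7 = 101 * 103 * 23 = 141 mod 142
  k=10: 23^10 = 119 * 103 = 45 mod 142
  k=14: 23^14 = 119 * 101 * 103 = 1 mod 142  <- first divisor giving 1
Order = 14

14


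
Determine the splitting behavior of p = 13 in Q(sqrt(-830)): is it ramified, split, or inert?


K = Q(sqrt(-830)). Since d mod 4 = 2, disc(K) = -3320.
Check p | disc: -3320 mod 13 = 8.
p does not divide disc. Compute Legendre symbol (d/p):
2^((13-1)/2) mod 13 = -1
(d/p) = -1, so p is inert: (p) stays prime with e=1, f=2, g=1.
Therefore p is inert.

inert


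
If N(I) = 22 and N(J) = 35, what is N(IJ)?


N(IJ) = N(I) * N(J)
= 22 * 35
= 770

770


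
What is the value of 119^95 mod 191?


p = 191 is prime and the exponent is (p-1)/2 = 95, so by Euler's criterion 119^95 = (119/191) = +1 or -1 mod 191.
Compute by square-and-multiply:
  95 = 64 + 16 + 8 + 4 + 2 + 1 (binary 1011111)
  Repeated squaring mod 191: 119^1 = 119, 119^2 = 27, 119^4 = 156, 119^8 = 79, 119^16 = 129, 119^32 = 24, 119^64 = 3
  119^95 = 119^64 * 119^16 * 119^8 * 119^4 * 119^2 * 119^1 = 3 * 129 * 79 * 156 * 27 * 119 mod 191
    3 * 129 = 387 = 5 mod 191
    5 * 79 = 395 = 13 mod 191
    13 * 156 = 2028 = 118 mod 191
    118 * 27 = 3186 = 130 mod 191
    130 * 119 = 15470 = 190 mod 191
  119^95 = 190 mod 191
Result 190 = p - 1 = -1 mod 191: 119 is a quadratic non-residue mod 191. As a residue in [0, p-1] the value is 190.
119^95 mod 191 = 190

190


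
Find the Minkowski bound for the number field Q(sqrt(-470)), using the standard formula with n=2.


d = -470, d mod 4 = 2, so disc(K) = 4d = -1880; |disc(K)| = 1880
Imaginary quadratic field, so n = 2, s = r2 = 1, r1 = 0
M = (n!/n^n) * (4/pi)^s * sqrt(|disc(K)|) = (2!/2^2) * (4/pi)^1 * sqrt(1880)
= 0.5 * 1.273240 * 43.358967
= 27.6032

27.6032


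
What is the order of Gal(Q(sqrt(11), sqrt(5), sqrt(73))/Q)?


The 3 square roots of distinct primes are multiplicatively independent over Q,
so [K:Q] = 2^3 and Gal(K/Q) is isomorphic to (Z/2Z)^3.
|Gal| = 2^3 = 8

8


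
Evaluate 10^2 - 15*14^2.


x^2 - d*y^2
= 10^2 - 15*14^2
= 100 - 2940
= -2840

-2840


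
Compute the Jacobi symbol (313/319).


Compute (313/319) via quadratic reciprocity:
  reciprocity: (313/319) -> +(319/313)
  reduce: (6/313)
  pull out 2: (2/313) = +1  (since 313 mod 8 = 1)
  reciprocity: (3/313) -> +(313/3)
  reduce: (1/3)
  (1/3) = 1
Product of signs = 1

1


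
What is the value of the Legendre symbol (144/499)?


p = 499 is prime, so compute (144/499) with the reciprocity algorithm (Jacobi-symbol steps: pull out 2s via (2/n), flip via reciprocity, reduce):
  pull out 2: (2/499) = -1  (since 499 mod 8 = 3)
  pull out 2: (2/499) = -1  (since 499 mod 8 = 3)
  pull out 2: (2/499) = -1  (since 499 mod 8 = 3)
  pull out 2: (2/499) = -1  (since 499 mod 8 = 3)
  reciprocity: (9/499) -> +(499/9)
  reduce: (4/9)
  pull out 2: (2/9) = +1  (since 9 mod 8 = 1)
  pull out 2: (2/9) = +1  (since 9 mod 8 = 1)
  (1/9) = 1
Product of signs = 1
(144/499) = 1

1


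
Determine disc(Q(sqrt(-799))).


For K = Q(sqrt(d)) with d squarefree: disc(K) = d if d = 1 mod 4, and disc(K) = 4d if d = 2 or 3 mod 4.
Here d = -799, and d mod 4 = 1.
d = 1 mod 4 (O_K = Z[(1+sqrt(d))/2]), so disc(K) = d = -799

-799


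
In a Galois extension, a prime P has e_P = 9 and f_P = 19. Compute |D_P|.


|D_P| = e * f
= 9 * 19
= 171

171


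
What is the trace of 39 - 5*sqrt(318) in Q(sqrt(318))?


Tr(a + b*sqrt(d)) = (a + b*sqrt(d)) + (a - b*sqrt(d)) = 2a
= 2 * (39)
= 78

78


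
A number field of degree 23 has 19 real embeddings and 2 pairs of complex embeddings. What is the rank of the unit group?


By Dirichlet's unit theorem:
rank = r1 + r2 - 1
= 19 + 2 - 1
= 20

20


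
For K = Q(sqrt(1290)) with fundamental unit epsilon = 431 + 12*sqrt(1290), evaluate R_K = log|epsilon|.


epsilon = 431 + 12*sqrt(1290)
= 861.9988
R = ln(861.9988)
= 6.7593

6.7593


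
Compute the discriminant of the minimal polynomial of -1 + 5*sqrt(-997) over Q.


The element -1 + 5*sqrt(-997) has minimal polynomial:
x^2 + 2*x + 24926
Discriminant = (2)^2 - 4*(24926)
= 4 - 99704
= -99700

-99700


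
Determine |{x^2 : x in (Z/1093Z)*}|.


For prime p, the number of non-zero quadratic residues is (p-1)/2.
= (1093-1)/2
= 546

546


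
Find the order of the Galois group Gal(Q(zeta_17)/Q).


|Gal(Q(zeta_17)/Q)| = phi(17)
= 16

16


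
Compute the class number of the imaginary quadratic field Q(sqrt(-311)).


K = Q(sqrt(-311)). d mod 4 = 1, so D = disc(K) = d = -311
h(K) equals the number of primitive reduced positive-definite forms (a, b, c) = a*x^2 + b*x*y + c*y^2 with b^2 - 4ac = D,
where reduced means |b| <= a <= c, with b >= 0 whenever |b| = a or a = c, and primitive means gcd(a, b, c) = 1.
Reduced forces 3a^2 <= |D| = 311, so 1 <= a <= 10; b must have the parity of D, and c = (b^2 - D)/(4a) must be an integer >= a.
Enumerate a = 1..10, b in [-a, a]:
  a=1: (1, 1, 78)  [1]
  a=2: (2, -1, 39), (2, 1, 39)  [2]
  a=3: (3, -1, 26), (3, 1, 26)  [2]
  a=4: (4, -3, 20), (4, 3, 20)  [2]
  a=5: (5, -3, 16), (5, 3, 16)  [2]
  a=6: (6, -5, 14), (6, -1, 13), (6, 1, 13), (6, 5, 14)  [4]
  a=7: (7, -5, 12), (7, 5, 12)  [2]
  a=8: (8, -3, 10), (8, 3, 10)  [2]
  a=9: (9, -7, 10), (9, 7, 10)  [2]
  a=10: none
Total reduced forms: 1 + 2 + 2 + 2 + 2 + 4 + 2 + 2 + 2 = 19
h = 19

19
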